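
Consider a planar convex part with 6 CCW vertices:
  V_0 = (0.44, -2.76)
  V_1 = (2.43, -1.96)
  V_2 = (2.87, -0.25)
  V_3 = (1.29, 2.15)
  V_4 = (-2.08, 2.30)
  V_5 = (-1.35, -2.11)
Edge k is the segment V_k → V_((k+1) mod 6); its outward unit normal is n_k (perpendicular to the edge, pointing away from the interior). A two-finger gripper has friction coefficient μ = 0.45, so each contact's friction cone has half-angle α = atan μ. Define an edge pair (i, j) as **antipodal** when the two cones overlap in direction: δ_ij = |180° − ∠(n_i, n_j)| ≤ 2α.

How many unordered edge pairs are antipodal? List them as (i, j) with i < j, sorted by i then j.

count = 5; pairs: (0,3), (1,4), (2,4), (2,5), (3,5)

α = atan 0.45 = 24.23°;  2α = 48.46°
n_0 = (+0.3730, -0.9278)
n_1 = (+0.9685, -0.2492)
n_2 = (+0.8352, +0.5499)
n_3 = (+0.0445, +0.9990)
n_4 = (-0.9866, -0.1633)
n_5 = (-0.3413, -0.9399)
  (0,1): δ = 126.33°  ·
  (0,2): δ = 78.54°  ·
  (0,3): δ = 24.45°  ✓
  (0,4): δ = 77.50°  ·
  (0,5): δ = 138.14°  ·
  (1,2): δ = 132.21°  ·
  (1,3): δ = 78.12°  ·
  (1,4): δ = 23.83°  ✓
  (1,5): δ = 84.47°  ·
  (2,3): δ = 125.91°  ·
  (2,4): δ = 23.96°  ✓
  (2,5): δ = 36.68°  ✓
  (3,4): δ = 78.05°  ·
  (3,5): δ = 17.41°  ✓
  (4,5): δ = 119.36°  ·
antipodal pairs: 5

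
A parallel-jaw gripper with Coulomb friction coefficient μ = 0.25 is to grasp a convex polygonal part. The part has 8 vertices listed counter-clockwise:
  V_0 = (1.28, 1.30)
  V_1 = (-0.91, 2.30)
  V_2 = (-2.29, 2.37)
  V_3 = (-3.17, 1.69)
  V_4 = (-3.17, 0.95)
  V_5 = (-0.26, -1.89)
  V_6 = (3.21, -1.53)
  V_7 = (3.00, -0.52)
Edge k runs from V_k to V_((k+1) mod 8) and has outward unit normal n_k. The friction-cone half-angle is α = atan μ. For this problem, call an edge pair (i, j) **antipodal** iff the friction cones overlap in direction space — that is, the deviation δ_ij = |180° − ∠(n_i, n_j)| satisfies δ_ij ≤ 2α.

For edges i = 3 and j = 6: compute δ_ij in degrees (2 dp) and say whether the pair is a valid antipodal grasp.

δ = 11.75°, valid

α = atan 0.25 = 14.04°;  2α = 28.07°
edge 3: e_3 = (+0.00, -0.74);  n_3 = (-1.0000, -0.0000)
edge 6: e_6 = (-0.21, +1.01);  n_6 = (+0.9791, +0.2036)
∠(n_3, n_6) = 168.25°
δ = |180° − 168.25°| = 11.75°
11.75° ≤ 2α = 28.07°  →  valid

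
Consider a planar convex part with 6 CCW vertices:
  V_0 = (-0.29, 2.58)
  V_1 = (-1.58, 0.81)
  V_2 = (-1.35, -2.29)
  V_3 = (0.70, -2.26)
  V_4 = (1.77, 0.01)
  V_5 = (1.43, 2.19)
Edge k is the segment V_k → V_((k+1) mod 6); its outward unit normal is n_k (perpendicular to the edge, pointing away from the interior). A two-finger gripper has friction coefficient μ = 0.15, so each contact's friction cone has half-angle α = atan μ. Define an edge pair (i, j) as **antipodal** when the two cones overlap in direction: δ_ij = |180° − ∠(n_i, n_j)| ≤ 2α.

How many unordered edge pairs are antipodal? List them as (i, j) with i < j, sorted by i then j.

α = atan 0.15 = 8.53°;  2α = 17.06°
n_0 = (-0.8081, +0.5890)
n_1 = (-0.9973, -0.0740)
n_2 = (+0.0146, -0.9999)
n_3 = (+0.9045, -0.4264)
n_4 = (+0.9881, +0.1541)
n_5 = (+0.2211, +0.9752)
  (0,1): δ = 139.67°  ·
  (0,2): δ = 53.08°  ·
  (0,3): δ = 10.85°  ✓
  (0,4): δ = 44.95°  ·
  (0,5): δ = 113.31°  ·
  (1,2): δ = 93.40°  ·
  (1,3): δ = 29.48°  ·
  (1,4): δ = 4.62°  ✓
  (1,5): δ = 72.98°  ·
  (2,3): δ = 116.08°  ·
  (2,4): δ = 81.97°  ·
  (2,5): δ = 13.61°  ✓
  (3,4): δ = 145.90°  ·
  (3,5): δ = 77.54°  ·
  (4,5): δ = 111.64°  ·
antipodal pairs: 3

count = 3; pairs: (0,3), (1,4), (2,5)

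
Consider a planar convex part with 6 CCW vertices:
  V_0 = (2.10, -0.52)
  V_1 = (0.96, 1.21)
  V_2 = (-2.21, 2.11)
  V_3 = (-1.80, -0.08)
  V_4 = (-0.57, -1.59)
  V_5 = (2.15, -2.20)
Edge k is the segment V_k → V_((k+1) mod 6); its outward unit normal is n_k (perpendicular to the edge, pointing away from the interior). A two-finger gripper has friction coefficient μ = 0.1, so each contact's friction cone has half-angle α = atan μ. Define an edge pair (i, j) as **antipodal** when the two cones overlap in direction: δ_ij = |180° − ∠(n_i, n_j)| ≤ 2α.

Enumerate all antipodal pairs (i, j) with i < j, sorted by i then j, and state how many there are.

count = 3; pairs: (0,3), (1,4), (2,5)

α = atan 0.1 = 5.71°;  2α = 11.42°
n_0 = (+0.8350, +0.5502)
n_1 = (+0.2731, +0.9620)
n_2 = (-0.9829, -0.1840)
n_3 = (-0.7753, -0.6316)
n_4 = (-0.2188, -0.9758)
n_5 = (+0.9996, +0.0297)
  (0,1): δ = 139.23°  ·
  (0,2): δ = 22.78°  ·
  (0,3): δ = 5.78°  ✓
  (0,4): δ = 43.98°  ·
  (0,5): δ = 148.32°  ·
  (1,2): δ = 63.55°  ·
  (1,3): δ = 34.98°  ·
  (1,4): δ = 3.21°  ✓
  (1,5): δ = 107.55°  ·
  (2,3): δ = 151.44°  ·
  (2,4): δ = 113.24°  ·
  (2,5): δ = 8.90°  ✓
  (3,4): δ = 141.81°  ·
  (3,5): δ = 37.46°  ·
  (4,5): δ = 75.65°  ·
antipodal pairs: 3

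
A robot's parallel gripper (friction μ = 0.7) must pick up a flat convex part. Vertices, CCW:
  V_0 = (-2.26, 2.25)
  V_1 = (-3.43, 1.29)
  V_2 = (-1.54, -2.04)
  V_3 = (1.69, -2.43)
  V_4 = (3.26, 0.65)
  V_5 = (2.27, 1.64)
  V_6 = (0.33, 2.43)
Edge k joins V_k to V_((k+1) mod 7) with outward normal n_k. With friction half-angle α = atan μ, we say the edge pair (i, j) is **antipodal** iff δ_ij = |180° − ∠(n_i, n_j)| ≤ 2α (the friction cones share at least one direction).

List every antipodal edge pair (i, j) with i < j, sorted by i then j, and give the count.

α = atan 0.7 = 34.99°;  2α = 69.98°
n_0 = (-0.6343, +0.7731)
n_1 = (-0.8697, -0.4936)
n_2 = (-0.1199, -0.9928)
n_3 = (+0.8909, -0.4541)
n_4 = (+0.7071, +0.7071)
n_5 = (+0.3771, +0.9262)
n_6 = (-0.0693, +0.9976)
  (0,1): δ = 99.79°  ·
  (0,2): δ = 46.25°  ✓
  (0,3): δ = 23.62°  ✓
  (0,4): δ = 95.63°  ·
  (0,5): δ = 118.47°  ·
  (0,6): δ = 144.61°  ·
  (1,2): δ = 126.46°  ·
  (1,3): δ = 56.59°  ✓
  (1,4): δ = 15.42°  ✓
  (1,5): δ = 38.27°  ✓
  (1,6): δ = 64.40°  ✓
  (2,3): δ = 110.13°  ·
  (2,4): δ = 38.12°  ✓
  (2,5): δ = 15.27°  ✓
  (2,6): δ = 10.86°  ✓
  (3,4): δ = 107.99°  ·
  (3,5): δ = 85.15°  ·
  (3,6): δ = 59.01°  ✓
  (4,5): δ = 157.16°  ·
  (4,6): δ = 131.02°  ·
  (5,6): δ = 153.87°  ·
antipodal pairs: 10

count = 10; pairs: (0,2), (0,3), (1,3), (1,4), (1,5), (1,6), (2,4), (2,5), (2,6), (3,6)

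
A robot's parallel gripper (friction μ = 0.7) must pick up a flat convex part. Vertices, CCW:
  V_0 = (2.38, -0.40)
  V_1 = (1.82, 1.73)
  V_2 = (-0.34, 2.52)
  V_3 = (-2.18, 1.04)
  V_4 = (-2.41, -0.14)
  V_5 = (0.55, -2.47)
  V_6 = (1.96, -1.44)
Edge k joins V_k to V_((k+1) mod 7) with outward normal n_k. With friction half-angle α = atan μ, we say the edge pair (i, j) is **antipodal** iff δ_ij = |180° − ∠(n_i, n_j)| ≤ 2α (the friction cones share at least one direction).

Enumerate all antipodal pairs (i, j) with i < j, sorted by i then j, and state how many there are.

count = 9; pairs: (0,2), (0,3), (0,4), (1,4), (1,5), (2,5), (2,6), (3,5), (3,6)

α = atan 0.7 = 34.99°;  2α = 69.98°
n_0 = (+0.9671, +0.2543)
n_1 = (+0.3435, +0.9392)
n_2 = (-0.6268, +0.7792)
n_3 = (-0.9815, +0.1913)
n_4 = (-0.6185, -0.7858)
n_5 = (+0.5899, -0.8075)
n_6 = (+0.9272, -0.3745)
  (0,1): δ = 124.82°  ·
  (0,2): δ = 65.92°  ✓
  (0,3): δ = 25.76°  ✓
  (0,4): δ = 37.06°  ✓
  (0,5): δ = 111.42°  ·
  (0,6): δ = 143.28°  ·
  (1,2): δ = 121.10°  ·
  (1,3): δ = 80.94°  ·
  (1,4): δ = 18.12°  ✓
  (1,5): δ = 56.24°  ✓
  (1,6): δ = 88.10°  ·
  (2,3): δ = 139.84°  ·
  (2,4): δ = 77.02°  ·
  (2,5): δ = 2.66°  ✓
  (2,6): δ = 29.20°  ✓
  (3,4): δ = 117.18°  ·
  (3,5): δ = 42.82°  ✓
  (3,6): δ = 10.96°  ✓
  (4,5): δ = 105.64°  ·
  (4,6): δ = 73.78°  ·
  (5,6): δ = 148.14°  ·
antipodal pairs: 9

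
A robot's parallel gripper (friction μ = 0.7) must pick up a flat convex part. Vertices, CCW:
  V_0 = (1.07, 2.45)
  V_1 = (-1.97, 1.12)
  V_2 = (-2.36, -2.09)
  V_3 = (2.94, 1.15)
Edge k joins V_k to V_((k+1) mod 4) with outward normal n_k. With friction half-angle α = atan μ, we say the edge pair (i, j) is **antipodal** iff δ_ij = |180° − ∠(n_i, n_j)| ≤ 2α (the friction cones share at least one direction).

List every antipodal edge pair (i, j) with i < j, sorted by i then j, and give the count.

count = 4; pairs: (0,2), (1,2), (1,3), (2,3)

α = atan 0.7 = 34.99°;  2α = 69.98°
n_0 = (-0.4008, +0.9162)
n_1 = (-0.9927, +0.1206)
n_2 = (+0.5216, -0.8532)
n_3 = (+0.5708, +0.8211)
  (0,1): δ = 120.56°  ·
  (0,2): δ = 7.81°  ✓
  (0,3): δ = 121.56°  ·
  (1,2): δ = 51.63°  ✓
  (1,3): δ = 62.12°  ✓
  (2,3): δ = 66.24°  ✓
antipodal pairs: 4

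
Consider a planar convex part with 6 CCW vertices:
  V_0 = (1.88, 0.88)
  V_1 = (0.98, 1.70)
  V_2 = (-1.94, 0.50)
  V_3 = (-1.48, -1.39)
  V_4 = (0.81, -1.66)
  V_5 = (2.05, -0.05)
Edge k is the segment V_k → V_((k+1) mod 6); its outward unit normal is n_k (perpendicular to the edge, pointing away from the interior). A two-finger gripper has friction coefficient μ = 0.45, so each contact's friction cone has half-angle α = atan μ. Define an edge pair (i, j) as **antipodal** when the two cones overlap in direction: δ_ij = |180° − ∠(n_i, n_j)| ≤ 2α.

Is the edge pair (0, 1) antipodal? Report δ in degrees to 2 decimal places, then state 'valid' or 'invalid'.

δ = 115.32°, invalid

α = atan 0.45 = 24.23°;  2α = 48.46°
edge 0: e_0 = (-0.90, +0.82);  n_0 = (+0.6735, +0.7392)
edge 1: e_1 = (-2.92, -1.20);  n_1 = (-0.3801, +0.9249)
∠(n_0, n_1) = 64.68°
δ = |180° − 64.68°| = 115.32°
115.32° > 2α = 48.46°  →  invalid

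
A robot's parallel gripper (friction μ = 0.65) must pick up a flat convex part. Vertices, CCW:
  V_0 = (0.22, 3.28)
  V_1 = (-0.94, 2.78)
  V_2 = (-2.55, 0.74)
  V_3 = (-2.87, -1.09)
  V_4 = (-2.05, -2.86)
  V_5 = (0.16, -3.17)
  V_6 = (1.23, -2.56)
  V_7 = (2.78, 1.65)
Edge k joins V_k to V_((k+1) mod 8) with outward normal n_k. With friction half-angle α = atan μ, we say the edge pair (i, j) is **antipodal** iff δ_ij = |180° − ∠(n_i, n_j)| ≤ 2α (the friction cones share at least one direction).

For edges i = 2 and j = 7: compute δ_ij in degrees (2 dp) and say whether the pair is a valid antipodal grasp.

α = atan 0.65 = 33.02°;  2α = 66.05°
edge 2: e_2 = (-0.32, -1.83);  n_2 = (-0.9851, +0.1722)
edge 7: e_7 = (-2.56, +1.63);  n_7 = (+0.5371, +0.8435)
∠(n_2, n_7) = 112.57°
δ = |180° − 112.57°| = 67.43°
67.43° > 2α = 66.05°  →  invalid

δ = 67.43°, invalid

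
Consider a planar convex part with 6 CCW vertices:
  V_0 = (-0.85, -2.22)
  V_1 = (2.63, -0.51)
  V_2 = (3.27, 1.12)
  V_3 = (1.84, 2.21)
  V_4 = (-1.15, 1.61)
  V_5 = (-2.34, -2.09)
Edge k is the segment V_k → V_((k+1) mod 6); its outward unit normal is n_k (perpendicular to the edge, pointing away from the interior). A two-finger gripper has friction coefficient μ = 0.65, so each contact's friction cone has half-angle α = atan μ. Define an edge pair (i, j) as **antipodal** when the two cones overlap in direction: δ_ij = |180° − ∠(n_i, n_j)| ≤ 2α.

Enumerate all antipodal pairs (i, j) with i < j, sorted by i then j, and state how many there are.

count = 7; pairs: (0,2), (0,3), (0,4), (1,3), (1,4), (2,5), (3,5)

α = atan 0.65 = 33.02°;  2α = 66.05°
n_0 = (+0.4410, -0.8975)
n_1 = (+0.9308, -0.3655)
n_2 = (+0.6062, +0.7953)
n_3 = (-0.1967, +0.9805)
n_4 = (-0.9520, +0.3062)
n_5 = (-0.0869, -0.9962)
  (0,1): δ = 137.61°  ·
  (0,2): δ = 63.48°  ✓
  (0,3): δ = 14.82°  ✓
  (0,4): δ = 46.00°  ✓
  (0,5): δ = 148.85°  ·
  (1,2): δ = 105.88°  ·
  (1,3): δ = 57.22°  ✓
  (1,4): δ = 3.61°  ✓
  (1,5): δ = 106.45°  ·
  (2,3): δ = 131.34°  ·
  (2,4): δ = 70.51°  ·
  (2,5): δ = 32.33°  ✓
  (3,4): δ = 119.18°  ·
  (3,5): δ = 16.33°  ✓
  (4,5): δ = 77.16°  ·
antipodal pairs: 7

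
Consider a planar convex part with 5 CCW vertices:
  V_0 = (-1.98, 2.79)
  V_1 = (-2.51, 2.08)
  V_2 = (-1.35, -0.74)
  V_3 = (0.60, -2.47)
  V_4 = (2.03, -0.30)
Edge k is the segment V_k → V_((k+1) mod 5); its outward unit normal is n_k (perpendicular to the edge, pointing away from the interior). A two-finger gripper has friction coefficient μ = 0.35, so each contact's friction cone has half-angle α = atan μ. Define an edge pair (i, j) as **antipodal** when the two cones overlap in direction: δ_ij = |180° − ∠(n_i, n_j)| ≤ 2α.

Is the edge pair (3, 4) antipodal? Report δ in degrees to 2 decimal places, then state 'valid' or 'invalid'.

δ = 94.23°, invalid

α = atan 0.35 = 19.29°;  2α = 38.58°
edge 3: e_3 = (+1.43, +2.17);  n_3 = (+0.8350, -0.5503)
edge 4: e_4 = (-4.01, +3.09);  n_4 = (+0.6104, +0.7921)
∠(n_3, n_4) = 85.77°
δ = |180° − 85.77°| = 94.23°
94.23° > 2α = 38.58°  →  invalid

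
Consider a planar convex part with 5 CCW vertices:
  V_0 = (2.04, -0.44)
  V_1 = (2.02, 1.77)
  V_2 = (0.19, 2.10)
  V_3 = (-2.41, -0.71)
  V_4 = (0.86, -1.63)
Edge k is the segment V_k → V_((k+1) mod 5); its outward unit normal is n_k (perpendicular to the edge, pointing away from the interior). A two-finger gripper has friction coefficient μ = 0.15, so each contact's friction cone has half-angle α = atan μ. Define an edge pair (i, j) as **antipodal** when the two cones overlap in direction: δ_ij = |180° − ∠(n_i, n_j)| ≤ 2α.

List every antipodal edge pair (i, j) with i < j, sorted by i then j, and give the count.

α = atan 0.15 = 8.53°;  2α = 17.06°
n_0 = (+1.0000, +0.0090)
n_1 = (+0.1775, +0.9841)
n_2 = (-0.7340, +0.6791)
n_3 = (-0.2708, -0.9626)
n_4 = (+0.7101, -0.7041)
  (0,1): δ = 100.74°  ·
  (0,2): δ = 43.30°  ·
  (0,3): δ = 73.77°  ·
  (0,4): δ = 134.72°  ·
  (1,2): δ = 122.55°  ·
  (1,3): δ = 5.49°  ✓
  (1,4): δ = 55.46°  ·
  (2,3): δ = 62.94°  ·
  (2,4): δ = 1.98°  ✓
  (3,4): δ = 119.04°  ·
antipodal pairs: 2

count = 2; pairs: (1,3), (2,4)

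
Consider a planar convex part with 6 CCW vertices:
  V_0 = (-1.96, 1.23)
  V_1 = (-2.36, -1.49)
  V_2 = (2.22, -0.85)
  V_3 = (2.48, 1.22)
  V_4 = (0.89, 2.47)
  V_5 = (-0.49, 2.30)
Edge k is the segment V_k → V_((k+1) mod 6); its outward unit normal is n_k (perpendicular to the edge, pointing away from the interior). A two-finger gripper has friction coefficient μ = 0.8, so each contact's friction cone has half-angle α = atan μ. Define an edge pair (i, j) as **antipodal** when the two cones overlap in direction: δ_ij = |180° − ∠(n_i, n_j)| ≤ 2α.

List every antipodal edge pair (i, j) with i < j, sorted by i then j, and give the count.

count = 8; pairs: (0,1), (0,2), (0,3), (1,3), (1,4), (1,5), (2,4), (2,5)

α = atan 0.8 = 38.66°;  2α = 77.32°
n_0 = (-0.9894, +0.1455)
n_1 = (+0.1384, -0.9904)
n_2 = (+0.9922, -0.1246)
n_3 = (+0.6180, +0.7861)
n_4 = (-0.1223, +0.9925)
n_5 = (-0.5885, +0.8085)
  (0,1): δ = 73.68°  ✓
  (0,2): δ = 1.21°  ✓
  (0,3): δ = 60.19°  ✓
  (0,4): δ = 105.39°  ·
  (0,5): δ = 134.42°  ·
  (1,2): δ = 105.11°  ·
  (1,3): δ = 46.13°  ✓
  (1,4): δ = 0.93°  ✓
  (1,5): δ = 28.10°  ✓
  (2,3): δ = 121.01°  ·
  (2,4): δ = 75.82°  ✓
  (2,5): δ = 46.79°  ✓
  (3,4): δ = 134.80°  ·
  (3,5): δ = 105.78°  ·
  (4,5): δ = 150.97°  ·
antipodal pairs: 8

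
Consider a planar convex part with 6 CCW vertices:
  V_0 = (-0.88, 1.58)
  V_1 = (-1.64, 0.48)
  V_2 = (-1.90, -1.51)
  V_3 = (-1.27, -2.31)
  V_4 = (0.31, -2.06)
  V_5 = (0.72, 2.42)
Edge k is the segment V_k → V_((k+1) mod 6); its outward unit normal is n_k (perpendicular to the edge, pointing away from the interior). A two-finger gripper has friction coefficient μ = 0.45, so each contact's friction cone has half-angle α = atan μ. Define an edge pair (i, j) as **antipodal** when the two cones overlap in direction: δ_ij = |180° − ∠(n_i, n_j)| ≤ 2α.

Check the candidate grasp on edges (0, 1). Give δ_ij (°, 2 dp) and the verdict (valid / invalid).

α = atan 0.45 = 24.23°;  2α = 48.46°
edge 0: e_0 = (-0.76, -1.10);  n_0 = (-0.8227, +0.5684)
edge 1: e_1 = (-0.26, -1.99);  n_1 = (-0.9916, +0.1296)
∠(n_0, n_1) = 27.20°
δ = |180° − 27.20°| = 152.80°
152.80° > 2α = 48.46°  →  invalid

δ = 152.80°, invalid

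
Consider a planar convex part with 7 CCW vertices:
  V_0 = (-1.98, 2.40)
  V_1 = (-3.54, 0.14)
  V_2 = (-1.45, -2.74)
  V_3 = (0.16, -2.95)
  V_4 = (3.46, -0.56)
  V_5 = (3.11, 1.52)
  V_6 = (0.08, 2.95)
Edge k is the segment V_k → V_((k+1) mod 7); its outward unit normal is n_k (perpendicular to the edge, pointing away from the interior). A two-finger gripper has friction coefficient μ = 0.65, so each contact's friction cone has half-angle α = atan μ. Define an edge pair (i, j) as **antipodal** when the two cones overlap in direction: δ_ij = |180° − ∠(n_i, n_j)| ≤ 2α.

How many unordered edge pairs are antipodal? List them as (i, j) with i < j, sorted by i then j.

count = 9; pairs: (0,2), (0,3), (0,4), (1,4), (1,5), (2,5), (2,6), (3,5), (3,6)

α = atan 0.65 = 33.02°;  2α = 66.05°
n_0 = (-0.8230, +0.5681)
n_1 = (-0.8093, -0.5873)
n_2 = (-0.1293, -0.9916)
n_3 = (+0.5866, -0.8099)
n_4 = (+0.9861, +0.1659)
n_5 = (+0.4268, +0.9043)
n_6 = (-0.2580, +0.9662)
  (0,1): δ = 109.42°  ·
  (0,2): δ = 62.82°  ✓
  (0,3): δ = 19.47°  ✓
  (0,4): δ = 44.17°  ✓
  (0,5): δ = 99.35°  ·
  (0,6): δ = 139.56°  ·
  (1,2): δ = 133.40°  ·
  (1,3): δ = 90.05°  ·
  (1,4): δ = 26.42°  ✓
  (1,5): δ = 28.77°  ✓
  (1,6): δ = 68.98°  ·
  (2,3): δ = 136.65°  ·
  (2,4): δ = 73.02°  ·
  (2,5): δ = 17.83°  ✓
  (2,6): δ = 22.38°  ✓
  (3,4): δ = 116.36°  ·
  (3,5): δ = 61.18°  ✓
  (3,6): δ = 20.96°  ✓
  (4,5): δ = 124.82°  ·
  (4,6): δ = 84.60°  ·
  (5,6): δ = 139.79°  ·
antipodal pairs: 9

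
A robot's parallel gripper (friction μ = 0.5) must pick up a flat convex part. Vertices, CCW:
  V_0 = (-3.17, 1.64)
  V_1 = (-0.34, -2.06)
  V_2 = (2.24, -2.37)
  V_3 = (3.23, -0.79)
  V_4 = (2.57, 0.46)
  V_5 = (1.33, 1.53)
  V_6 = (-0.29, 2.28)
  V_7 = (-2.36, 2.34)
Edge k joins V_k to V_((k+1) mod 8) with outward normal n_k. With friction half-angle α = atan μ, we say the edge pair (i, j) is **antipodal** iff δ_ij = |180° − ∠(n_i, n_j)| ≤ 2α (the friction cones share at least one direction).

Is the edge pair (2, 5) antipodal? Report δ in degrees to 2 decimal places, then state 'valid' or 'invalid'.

δ = 82.77°, invalid

α = atan 0.5 = 26.57°;  2α = 53.13°
edge 2: e_2 = (+0.99, +1.58);  n_2 = (+0.8474, -0.5310)
edge 5: e_5 = (-1.62, +0.75);  n_5 = (+0.4201, +0.9075)
∠(n_2, n_5) = 97.23°
δ = |180° − 97.23°| = 82.77°
82.77° > 2α = 53.13°  →  invalid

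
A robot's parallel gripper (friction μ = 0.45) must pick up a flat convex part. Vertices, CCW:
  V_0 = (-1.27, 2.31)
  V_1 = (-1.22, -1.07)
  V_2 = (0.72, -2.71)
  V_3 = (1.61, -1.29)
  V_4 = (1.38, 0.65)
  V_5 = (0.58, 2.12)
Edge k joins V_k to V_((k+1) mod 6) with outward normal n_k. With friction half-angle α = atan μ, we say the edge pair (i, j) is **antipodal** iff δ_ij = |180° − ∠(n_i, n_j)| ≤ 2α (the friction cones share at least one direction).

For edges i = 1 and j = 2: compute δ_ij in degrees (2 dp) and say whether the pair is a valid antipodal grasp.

α = atan 0.45 = 24.23°;  2α = 48.46°
edge 1: e_1 = (+1.94, -1.64);  n_1 = (-0.6456, -0.7637)
edge 2: e_2 = (+0.89, +1.42);  n_2 = (+0.8473, -0.5311)
∠(n_1, n_2) = 98.13°
δ = |180° − 98.13°| = 81.87°
81.87° > 2α = 48.46°  →  invalid

δ = 81.87°, invalid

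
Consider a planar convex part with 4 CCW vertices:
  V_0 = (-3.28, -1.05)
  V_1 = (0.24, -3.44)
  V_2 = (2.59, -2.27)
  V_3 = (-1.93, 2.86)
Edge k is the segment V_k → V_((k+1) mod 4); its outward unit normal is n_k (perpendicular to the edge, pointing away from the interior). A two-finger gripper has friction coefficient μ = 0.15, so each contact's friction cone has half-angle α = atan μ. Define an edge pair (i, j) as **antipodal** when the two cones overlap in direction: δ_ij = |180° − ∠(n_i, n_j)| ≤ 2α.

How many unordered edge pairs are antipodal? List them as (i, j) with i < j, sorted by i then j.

count = 1; pairs: (0,2)

α = atan 0.15 = 8.53°;  2α = 17.06°
n_0 = (-0.5617, -0.8273)
n_1 = (+0.4457, -0.8952)
n_2 = (+0.7503, +0.6611)
n_3 = (-0.9452, +0.3264)
  (0,1): δ = 119.36°  ·
  (0,2): δ = 14.44°  ✓
  (0,3): δ = 105.13°  ·
  (1,2): δ = 75.08°  ·
  (1,3): δ = 44.48°  ·
  (2,3): δ = 60.43°  ·
antipodal pairs: 1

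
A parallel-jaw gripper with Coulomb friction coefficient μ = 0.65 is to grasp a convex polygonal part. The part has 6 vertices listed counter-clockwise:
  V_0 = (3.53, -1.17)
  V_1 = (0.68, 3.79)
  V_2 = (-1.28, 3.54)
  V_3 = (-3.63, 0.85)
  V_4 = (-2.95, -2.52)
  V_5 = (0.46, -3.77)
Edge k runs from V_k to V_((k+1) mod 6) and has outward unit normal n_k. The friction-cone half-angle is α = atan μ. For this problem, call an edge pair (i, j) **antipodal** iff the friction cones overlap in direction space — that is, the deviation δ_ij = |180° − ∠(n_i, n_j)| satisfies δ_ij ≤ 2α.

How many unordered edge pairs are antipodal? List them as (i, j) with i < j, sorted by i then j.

α = atan 0.65 = 33.02°;  2α = 66.05°
n_0 = (+0.8671, +0.4982)
n_1 = (-0.1265, +0.9920)
n_2 = (-0.7531, +0.6579)
n_3 = (-0.9802, -0.1978)
n_4 = (-0.3442, -0.9389)
n_5 = (+0.6463, -0.7631)
  (0,1): δ = 112.61°  ·
  (0,2): δ = 71.02°  ·
  (0,3): δ = 18.47°  ✓
  (0,4): δ = 39.99°  ✓
  (0,5): δ = 100.38°  ·
  (1,2): δ = 138.41°  ·
  (1,3): δ = 85.86°  ·
  (1,4): δ = 27.40°  ✓
  (1,5): δ = 32.99°  ✓
  (2,3): δ = 127.45°  ·
  (2,4): δ = 68.99°  ·
  (2,5): δ = 8.60°  ✓
  (3,4): δ = 121.54°  ·
  (3,5): δ = 61.15°  ✓
  (4,5): δ = 119.61°  ·
antipodal pairs: 6

count = 6; pairs: (0,3), (0,4), (1,4), (1,5), (2,5), (3,5)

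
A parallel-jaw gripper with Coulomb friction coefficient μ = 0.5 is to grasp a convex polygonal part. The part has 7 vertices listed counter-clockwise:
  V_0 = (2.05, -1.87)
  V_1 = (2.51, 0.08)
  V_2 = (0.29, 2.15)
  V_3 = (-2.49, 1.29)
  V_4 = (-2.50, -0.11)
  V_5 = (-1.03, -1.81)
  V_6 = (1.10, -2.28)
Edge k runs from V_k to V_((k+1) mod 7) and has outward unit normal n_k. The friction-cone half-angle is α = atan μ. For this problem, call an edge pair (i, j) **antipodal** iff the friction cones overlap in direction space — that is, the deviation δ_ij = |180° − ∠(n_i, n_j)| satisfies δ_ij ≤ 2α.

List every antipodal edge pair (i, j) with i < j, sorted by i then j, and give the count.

α = atan 0.5 = 26.57°;  2α = 53.13°
n_0 = (+0.9733, -0.2296)
n_1 = (+0.6820, +0.7314)
n_2 = (-0.2955, +0.9553)
n_3 = (-1.0000, +0.0071)
n_4 = (-0.7564, -0.6541)
n_5 = (-0.2155, -0.9765)
n_6 = (+0.3963, -0.9181)
  (0,1): δ = 119.72°  ·
  (0,2): δ = 59.54°  ·
  (0,3): δ = 12.86°  ✓
  (0,4): δ = 54.12°  ·
  (0,5): δ = 90.83°  ·
  (0,6): δ = 126.62°  ·
  (1,2): δ = 119.81°  ·
  (1,3): δ = 47.41°  ✓
  (1,4): δ = 6.15°  ✓
  (1,5): δ = 30.55°  ✓
  (1,6): δ = 66.34°  ·
  (2,3): δ = 107.60°  ·
  (2,4): δ = 66.34°  ·
  (2,5): δ = 29.63°  ✓
  (2,6): δ = 6.15°  ✓
  (3,4): δ = 138.74°  ·
  (3,5): δ = 102.03°  ·
  (3,6): δ = 66.25°  ·
  (4,5): δ = 143.29°  ·
  (4,6): δ = 107.51°  ·
  (5,6): δ = 144.21°  ·
antipodal pairs: 6

count = 6; pairs: (0,3), (1,3), (1,4), (1,5), (2,5), (2,6)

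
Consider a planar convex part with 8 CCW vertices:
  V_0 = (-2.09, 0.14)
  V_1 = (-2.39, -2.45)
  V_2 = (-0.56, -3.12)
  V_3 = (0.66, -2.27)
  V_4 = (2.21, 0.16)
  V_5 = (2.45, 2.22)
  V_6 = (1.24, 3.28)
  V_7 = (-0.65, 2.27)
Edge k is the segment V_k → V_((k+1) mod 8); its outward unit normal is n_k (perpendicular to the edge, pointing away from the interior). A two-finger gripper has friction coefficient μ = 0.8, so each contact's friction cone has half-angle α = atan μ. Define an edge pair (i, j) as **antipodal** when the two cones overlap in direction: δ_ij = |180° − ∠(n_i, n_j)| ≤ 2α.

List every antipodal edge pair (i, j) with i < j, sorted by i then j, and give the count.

count = 15; pairs: (0,2), (0,3), (0,4), (0,5), (1,4), (1,5), (1,6), (1,7), (2,5), (2,6), (2,7), (3,6), (3,7), (4,6), (4,7)

α = atan 0.8 = 38.66°;  2α = 77.32°
n_0 = (-0.9934, +0.1151)
n_1 = (-0.3438, -0.9390)
n_2 = (+0.5717, -0.8205)
n_3 = (+0.8431, -0.5378)
n_4 = (+0.9933, -0.1157)
n_5 = (+0.6589, +0.7522)
n_6 = (-0.4713, +0.8820)
n_7 = (-0.8284, +0.5601)
  (0,1): δ = 103.50°  ·
  (0,2): δ = 48.53°  ✓
  (0,3): δ = 25.93°  ✓
  (0,4): δ = 0.04°  ✓
  (0,5): δ = 55.39°  ✓
  (0,6): δ = 124.73°  ·
  (0,7): δ = 152.55°  ·
  (1,2): δ = 125.03°  ·
  (1,3): δ = 102.42°  ·
  (1,4): δ = 76.54°  ✓
  (1,5): δ = 21.11°  ✓
  (1,6): δ = 48.23°  ✓
  (1,7): δ = 76.05°  ✓
  (2,3): δ = 157.40°  ·
  (2,4): δ = 131.51°  ·
  (2,5): δ = 76.09°  ✓
  (2,6): δ = 6.75°  ✓
  (2,7): δ = 21.07°  ✓
  (3,4): δ = 154.11°  ·
  (3,5): δ = 98.69°  ·
  (3,6): δ = 29.35°  ✓
  (3,7): δ = 1.53°  ✓
  (4,5): δ = 124.57°  ·
  (4,6): δ = 55.24°  ✓
  (4,7): δ = 27.42°  ✓
  (5,6): δ = 110.66°  ·
  (5,7): δ = 82.84°  ·
  (6,7): δ = 152.18°  ·
antipodal pairs: 15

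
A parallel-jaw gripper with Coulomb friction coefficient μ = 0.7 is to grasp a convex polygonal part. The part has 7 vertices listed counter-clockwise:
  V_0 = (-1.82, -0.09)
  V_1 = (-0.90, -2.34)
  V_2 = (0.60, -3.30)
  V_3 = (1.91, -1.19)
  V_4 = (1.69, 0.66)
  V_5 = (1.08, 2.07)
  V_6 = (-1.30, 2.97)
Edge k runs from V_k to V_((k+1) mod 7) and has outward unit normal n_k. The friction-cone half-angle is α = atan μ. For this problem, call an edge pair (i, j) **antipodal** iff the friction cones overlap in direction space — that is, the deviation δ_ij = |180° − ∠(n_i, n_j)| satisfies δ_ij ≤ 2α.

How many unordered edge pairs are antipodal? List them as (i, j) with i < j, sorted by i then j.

count = 10; pairs: (0,2), (0,3), (0,4), (0,5), (1,3), (1,4), (1,5), (2,6), (3,6), (4,6)

α = atan 0.7 = 34.99°;  2α = 69.98°
n_0 = (-0.9256, -0.3785)
n_1 = (-0.5391, -0.8423)
n_2 = (+0.8496, -0.5275)
n_3 = (+0.9930, +0.1181)
n_4 = (+0.9178, +0.3971)
n_5 = (+0.3537, +0.9354)
n_6 = (-0.9859, +0.1675)
  (0,1): δ = 144.86°  ·
  (0,2): δ = 54.07°  ✓
  (0,3): δ = 15.46°  ✓
  (0,4): δ = 1.16°  ✓
  (0,5): δ = 47.05°  ✓
  (0,6): δ = 148.12°  ·
  (1,2): δ = 89.21°  ·
  (1,3): δ = 50.60°  ✓
  (1,4): δ = 33.99°  ✓
  (1,5): δ = 11.91°  ✓
  (1,6): δ = 112.97°  ·
  (2,3): δ = 141.38°  ·
  (2,4): δ = 124.77°  ·
  (2,5): δ = 78.88°  ·
  (2,6): δ = 22.19°  ✓
  (3,4): δ = 163.39°  ·
  (3,5): δ = 117.50°  ·
  (3,6): δ = 16.43°  ✓
  (4,5): δ = 134.11°  ·
  (4,6): δ = 33.04°  ✓
  (5,6): δ = 78.93°  ·
antipodal pairs: 10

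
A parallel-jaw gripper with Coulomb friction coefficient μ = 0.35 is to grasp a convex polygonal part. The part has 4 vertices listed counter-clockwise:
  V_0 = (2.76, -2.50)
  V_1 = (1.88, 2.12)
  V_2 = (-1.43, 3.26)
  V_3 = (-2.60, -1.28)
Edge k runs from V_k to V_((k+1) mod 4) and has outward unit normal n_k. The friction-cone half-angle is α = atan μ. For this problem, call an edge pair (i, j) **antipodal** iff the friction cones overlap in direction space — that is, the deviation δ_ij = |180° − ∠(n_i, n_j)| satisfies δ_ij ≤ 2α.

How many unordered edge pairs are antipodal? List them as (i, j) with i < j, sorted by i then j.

α = atan 0.35 = 19.29°;  2α = 38.58°
n_0 = (+0.9823, +0.1871)
n_1 = (+0.3256, +0.9455)
n_2 = (-0.9684, +0.2496)
n_3 = (-0.2219, -0.9751)
  (0,1): δ = 119.79°  ·
  (0,2): δ = 25.24°  ✓
  (0,3): δ = 66.39°  ·
  (1,2): δ = 85.45°  ·
  (1,3): δ = 6.18°  ✓
  (2,3): δ = 88.37°  ·
antipodal pairs: 2

count = 2; pairs: (0,2), (1,3)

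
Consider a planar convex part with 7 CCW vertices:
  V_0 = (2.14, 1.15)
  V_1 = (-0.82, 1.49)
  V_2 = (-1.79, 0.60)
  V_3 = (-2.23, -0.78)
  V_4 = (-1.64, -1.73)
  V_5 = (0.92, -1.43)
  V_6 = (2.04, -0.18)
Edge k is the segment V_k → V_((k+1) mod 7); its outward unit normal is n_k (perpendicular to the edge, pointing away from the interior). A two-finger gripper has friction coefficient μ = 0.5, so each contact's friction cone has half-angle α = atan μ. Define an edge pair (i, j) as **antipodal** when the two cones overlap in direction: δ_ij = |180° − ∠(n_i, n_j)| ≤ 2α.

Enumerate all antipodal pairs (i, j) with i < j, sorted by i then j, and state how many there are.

count = 8; pairs: (0,3), (0,4), (1,4), (1,5), (1,6), (2,5), (2,6), (3,6)

α = atan 0.5 = 26.57°;  2α = 53.13°
n_0 = (+0.1141, +0.9935)
n_1 = (-0.6761, +0.7368)
n_2 = (-0.9527, +0.3038)
n_3 = (-0.8495, -0.5276)
n_4 = (+0.1164, -0.9932)
n_5 = (+0.7448, -0.6673)
n_6 = (+0.9972, -0.0750)
  (0,1): δ = 130.91°  ·
  (0,2): δ = 101.13°  ·
  (0,3): δ = 51.60°  ✓
  (0,4): δ = 13.24°  ✓
  (0,5): δ = 54.69°  ·
  (0,6): δ = 92.25°  ·
  (1,2): δ = 150.22°  ·
  (1,3): δ = 100.69°  ·
  (1,4): δ = 35.85°  ✓
  (1,5): δ = 5.60°  ✓
  (1,6): δ = 43.16°  ✓
  (2,3): δ = 130.47°  ·
  (2,4): δ = 65.63°  ·
  (2,5): δ = 24.18°  ✓
  (2,6): δ = 13.38°  ✓
  (3,4): δ = 115.16°  ·
  (3,5): δ = 73.70°  ·
  (3,6): δ = 36.14°  ✓
  (4,5): δ = 138.54°  ·
  (4,6): δ = 100.98°  ·
  (5,6): δ = 142.44°  ·
antipodal pairs: 8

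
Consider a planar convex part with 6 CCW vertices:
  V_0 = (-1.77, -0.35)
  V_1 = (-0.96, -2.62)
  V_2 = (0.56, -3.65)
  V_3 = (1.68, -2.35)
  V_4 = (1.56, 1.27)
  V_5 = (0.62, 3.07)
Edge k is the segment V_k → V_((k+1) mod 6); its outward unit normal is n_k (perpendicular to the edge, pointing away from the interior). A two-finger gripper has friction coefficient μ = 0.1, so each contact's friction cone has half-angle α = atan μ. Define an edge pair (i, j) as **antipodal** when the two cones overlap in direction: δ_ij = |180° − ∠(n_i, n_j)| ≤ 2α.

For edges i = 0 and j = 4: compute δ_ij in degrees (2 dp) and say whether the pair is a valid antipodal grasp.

δ = 7.94°, valid

α = atan 0.1 = 5.71°;  2α = 11.42°
edge 0: e_0 = (+0.81, -2.27);  n_0 = (-0.9418, -0.3361)
edge 4: e_4 = (-0.94, +1.80);  n_4 = (+0.8864, +0.4629)
∠(n_0, n_4) = 172.06°
δ = |180° − 172.06°| = 7.94°
7.94° ≤ 2α = 11.42°  →  valid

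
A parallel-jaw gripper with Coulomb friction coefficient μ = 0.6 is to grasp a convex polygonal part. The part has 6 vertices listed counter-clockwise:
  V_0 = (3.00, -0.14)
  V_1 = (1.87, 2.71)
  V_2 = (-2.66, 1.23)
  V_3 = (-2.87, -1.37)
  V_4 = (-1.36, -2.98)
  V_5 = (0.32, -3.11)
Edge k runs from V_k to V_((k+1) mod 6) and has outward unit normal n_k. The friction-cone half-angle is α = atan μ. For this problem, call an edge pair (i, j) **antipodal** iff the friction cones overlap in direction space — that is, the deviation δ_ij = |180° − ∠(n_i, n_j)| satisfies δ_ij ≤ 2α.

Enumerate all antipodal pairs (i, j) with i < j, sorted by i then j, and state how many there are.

α = atan 0.6 = 30.96°;  2α = 61.93°
n_0 = (+0.9296, +0.3686)
n_1 = (-0.3106, +0.9506)
n_2 = (-0.9968, +0.0805)
n_3 = (-0.7294, -0.6841)
n_4 = (-0.0772, -0.9970)
n_5 = (+0.7424, -0.6699)
  (0,1): δ = 93.54°  ·
  (0,2): δ = 26.25°  ✓
  (0,3): δ = 21.54°  ✓
  (0,4): δ = 63.95°  ·
  (0,5): δ = 116.31°  ·
  (1,2): δ = 112.71°  ·
  (1,3): δ = 64.93°  ·
  (1,4): δ = 22.52°  ✓
  (1,5): δ = 29.85°  ✓
  (2,3): δ = 132.22°  ·
  (2,4): δ = 89.81°  ·
  (2,5): δ = 37.44°  ✓
  (3,4): δ = 137.59°  ·
  (3,5): δ = 85.23°  ·
  (4,5): δ = 127.64°  ·
antipodal pairs: 5

count = 5; pairs: (0,2), (0,3), (1,4), (1,5), (2,5)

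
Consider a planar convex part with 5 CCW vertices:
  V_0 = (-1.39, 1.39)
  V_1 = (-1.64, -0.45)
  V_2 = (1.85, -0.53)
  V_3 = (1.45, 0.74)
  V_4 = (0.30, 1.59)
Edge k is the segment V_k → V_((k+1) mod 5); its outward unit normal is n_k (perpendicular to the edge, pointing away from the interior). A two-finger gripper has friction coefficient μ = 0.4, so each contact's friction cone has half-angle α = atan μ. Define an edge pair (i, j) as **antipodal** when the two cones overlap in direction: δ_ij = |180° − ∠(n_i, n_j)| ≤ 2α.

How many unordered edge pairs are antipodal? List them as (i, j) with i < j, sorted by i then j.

count = 3; pairs: (0,2), (1,3), (1,4)

α = atan 0.4 = 21.80°;  2α = 43.60°
n_0 = (-0.9909, +0.1346)
n_1 = (-0.0229, -0.9997)
n_2 = (+0.9538, +0.3004)
n_3 = (+0.5944, +0.8042)
n_4 = (-0.1175, +0.9931)
  (0,1): δ = 83.58°  ·
  (0,2): δ = 25.22°  ✓
  (0,3): δ = 61.27°  ·
  (0,4): δ = 104.49°  ·
  (1,2): δ = 71.20°  ·
  (1,3): δ = 35.16°  ✓
  (1,4): δ = 8.06°  ✓
  (2,3): δ = 143.95°  ·
  (2,4): δ = 100.73°  ·
  (3,4): δ = 136.78°  ·
antipodal pairs: 3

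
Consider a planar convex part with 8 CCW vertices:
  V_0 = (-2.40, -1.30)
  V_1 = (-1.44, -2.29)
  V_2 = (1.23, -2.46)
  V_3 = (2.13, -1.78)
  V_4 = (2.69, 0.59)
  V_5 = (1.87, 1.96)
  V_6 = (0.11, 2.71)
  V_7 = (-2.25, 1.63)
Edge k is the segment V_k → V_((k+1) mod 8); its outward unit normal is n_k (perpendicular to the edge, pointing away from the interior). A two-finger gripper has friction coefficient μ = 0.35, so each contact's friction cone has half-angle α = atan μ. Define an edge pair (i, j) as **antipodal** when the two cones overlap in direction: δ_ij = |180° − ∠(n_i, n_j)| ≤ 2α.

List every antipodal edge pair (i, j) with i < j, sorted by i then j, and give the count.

count = 7; pairs: (0,4), (0,5), (1,5), (1,6), (2,6), (3,7), (4,7)

α = atan 0.35 = 19.29°;  2α = 38.58°
n_0 = (-0.7179, -0.6961)
n_1 = (-0.0635, -0.9980)
n_2 = (+0.6028, -0.7979)
n_3 = (+0.9732, -0.2300)
n_4 = (+0.8580, +0.5136)
n_5 = (+0.3920, +0.9200)
n_6 = (-0.4161, +0.9093)
n_7 = (-0.9987, +0.0511)
  (0,1): δ = 137.76°  ·
  (0,2): δ = 97.05°  ·
  (0,3): δ = 57.41°  ·
  (0,4): δ = 13.22°  ✓
  (0,5): δ = 22.80°  ✓
  (0,6): δ = 70.47°  ·
  (0,7): δ = 132.95°  ·
  (1,2): δ = 139.28°  ·
  (1,3): δ = 99.65°  ·
  (1,4): δ = 55.45°  ·
  (1,5): δ = 19.44°  ✓
  (1,6): δ = 28.23°  ✓
  (1,7): δ = 90.71°  ·
  (2,3): δ = 140.37°  ·
  (2,4): δ = 96.17°  ·
  (2,5): δ = 60.15°  ·
  (2,6): δ = 12.48°  ✓
  (2,7): δ = 50.00°  ·
  (3,4): δ = 135.80°  ·
  (3,5): δ = 99.79°  ·
  (3,6): δ = 52.12°  ·
  (3,7): δ = 10.36°  ✓
  (4,5): δ = 143.98°  ·
  (4,6): δ = 96.31°  ·
  (4,7): δ = 33.83°  ✓
  (5,6): δ = 132.33°  ·
  (5,7): δ = 69.85°  ·
  (6,7): δ = 117.52°  ·
antipodal pairs: 7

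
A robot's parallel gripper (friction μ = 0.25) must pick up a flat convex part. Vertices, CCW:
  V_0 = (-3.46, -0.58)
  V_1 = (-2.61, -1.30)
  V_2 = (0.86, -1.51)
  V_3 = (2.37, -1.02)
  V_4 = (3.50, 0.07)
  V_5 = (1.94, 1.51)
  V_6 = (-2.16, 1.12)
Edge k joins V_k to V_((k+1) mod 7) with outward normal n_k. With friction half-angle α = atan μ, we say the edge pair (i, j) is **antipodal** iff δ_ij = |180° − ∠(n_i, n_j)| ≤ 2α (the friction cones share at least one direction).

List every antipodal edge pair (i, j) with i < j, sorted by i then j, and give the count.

count = 4; pairs: (0,4), (1,5), (2,5), (3,6)

α = atan 0.25 = 14.04°;  2α = 28.07°
n_0 = (-0.6463, -0.7630)
n_1 = (-0.0604, -0.9982)
n_2 = (+0.3087, -0.9512)
n_3 = (+0.6943, -0.7197)
n_4 = (+0.6783, +0.7348)
n_5 = (-0.0947, +0.9955)
n_6 = (-0.7944, +0.6075)
  (0,1): δ = 143.20°  ·
  (0,2): δ = 121.76°  ·
  (0,3): δ = 95.77°  ·
  (0,4): δ = 2.44°  ✓
  (0,5): δ = 45.70°  ·
  (0,6): δ = 92.86°  ·
  (1,2): δ = 158.56°  ·
  (1,3): δ = 132.57°  ·
  (1,4): δ = 39.25°  ·
  (1,5): δ = 8.90°  ✓
  (1,6): δ = 56.06°  ·
  (2,3): δ = 154.01°  ·
  (2,4): δ = 60.69°  ·
  (2,5): δ = 12.54°  ✓
  (2,6): δ = 34.62°  ·
  (3,4): δ = 86.68°  ·
  (3,5): δ = 38.53°  ·
  (3,6): δ = 8.63°  ✓
  (4,5): δ = 131.86°  ·
  (4,6): δ = 84.70°  ·
  (5,6): δ = 132.84°  ·
antipodal pairs: 4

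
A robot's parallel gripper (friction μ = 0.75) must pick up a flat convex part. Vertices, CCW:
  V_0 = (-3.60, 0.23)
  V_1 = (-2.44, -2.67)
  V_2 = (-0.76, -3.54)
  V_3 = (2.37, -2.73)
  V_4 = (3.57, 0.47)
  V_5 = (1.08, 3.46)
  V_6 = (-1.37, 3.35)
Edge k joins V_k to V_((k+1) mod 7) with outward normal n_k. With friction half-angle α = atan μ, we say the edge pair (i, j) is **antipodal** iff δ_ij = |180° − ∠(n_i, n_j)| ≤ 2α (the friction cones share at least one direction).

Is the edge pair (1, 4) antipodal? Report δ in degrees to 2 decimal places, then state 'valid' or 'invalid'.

δ = 22.84°, valid

α = atan 0.75 = 36.87°;  2α = 73.74°
edge 1: e_1 = (+1.68, -0.87);  n_1 = (-0.4599, -0.8880)
edge 4: e_4 = (-2.49, +2.99);  n_4 = (+0.7684, +0.6399)
∠(n_1, n_4) = 157.16°
δ = |180° − 157.16°| = 22.84°
22.84° ≤ 2α = 73.74°  →  valid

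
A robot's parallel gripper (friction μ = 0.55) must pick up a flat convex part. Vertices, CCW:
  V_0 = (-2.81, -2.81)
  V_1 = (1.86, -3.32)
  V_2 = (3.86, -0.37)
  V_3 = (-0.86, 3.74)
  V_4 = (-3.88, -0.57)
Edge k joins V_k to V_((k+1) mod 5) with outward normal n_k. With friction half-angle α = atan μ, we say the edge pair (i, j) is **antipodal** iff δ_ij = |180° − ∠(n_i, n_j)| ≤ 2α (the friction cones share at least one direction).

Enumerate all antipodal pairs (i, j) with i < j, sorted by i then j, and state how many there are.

α = atan 0.55 = 28.81°;  2α = 57.62°
n_0 = (-0.1086, -0.9941)
n_1 = (+0.8277, -0.5612)
n_2 = (+0.6567, +0.7542)
n_3 = (-0.8190, +0.5738)
n_4 = (-0.9023, -0.4310)
  (0,1): δ = 117.90°  ·
  (0,2): δ = 34.82°  ✓
  (0,3): δ = 61.21°  ·
  (0,4): δ = 121.77°  ·
  (1,2): δ = 96.91°  ·
  (1,3): δ = 0.88°  ✓
  (1,4): δ = 59.67°  ·
  (2,3): δ = 83.97°  ·
  (2,4): δ = 23.42°  ✓
  (3,4): δ = 119.45°  ·
antipodal pairs: 3

count = 3; pairs: (0,2), (1,3), (2,4)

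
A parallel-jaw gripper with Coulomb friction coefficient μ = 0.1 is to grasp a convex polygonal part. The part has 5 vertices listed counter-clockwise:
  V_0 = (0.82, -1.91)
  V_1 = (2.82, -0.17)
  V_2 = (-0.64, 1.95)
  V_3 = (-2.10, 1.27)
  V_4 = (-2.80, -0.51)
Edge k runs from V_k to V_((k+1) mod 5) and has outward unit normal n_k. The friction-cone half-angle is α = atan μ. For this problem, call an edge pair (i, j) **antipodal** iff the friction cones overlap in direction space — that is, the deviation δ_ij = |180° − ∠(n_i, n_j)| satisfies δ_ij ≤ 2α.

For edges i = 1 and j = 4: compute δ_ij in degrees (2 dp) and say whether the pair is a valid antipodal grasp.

δ = 10.35°, valid

α = atan 0.1 = 5.71°;  2α = 11.42°
edge 1: e_1 = (-3.46, +2.12);  n_1 = (+0.5224, +0.8527)
edge 4: e_4 = (+3.62, -1.40);  n_4 = (-0.3607, -0.9327)
∠(n_1, n_4) = 169.65°
δ = |180° − 169.65°| = 10.35°
10.35° ≤ 2α = 11.42°  →  valid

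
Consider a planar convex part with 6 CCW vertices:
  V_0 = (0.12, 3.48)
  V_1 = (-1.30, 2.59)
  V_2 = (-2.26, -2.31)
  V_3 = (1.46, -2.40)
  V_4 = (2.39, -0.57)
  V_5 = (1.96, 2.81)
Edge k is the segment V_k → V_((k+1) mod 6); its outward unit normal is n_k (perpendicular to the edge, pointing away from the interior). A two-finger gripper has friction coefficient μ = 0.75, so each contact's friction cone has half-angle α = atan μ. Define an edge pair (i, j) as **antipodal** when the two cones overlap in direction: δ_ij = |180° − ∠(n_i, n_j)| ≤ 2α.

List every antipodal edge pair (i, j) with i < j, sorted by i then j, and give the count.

count = 6; pairs: (0,2), (0,3), (0,4), (1,3), (1,4), (2,5)

α = atan 0.75 = 36.87°;  2α = 73.74°
n_0 = (-0.5311, +0.8473)
n_1 = (-0.9813, +0.1923)
n_2 = (-0.0242, -0.9997)
n_3 = (+0.8915, -0.4530)
n_4 = (+0.9920, +0.1262)
n_5 = (+0.3422, +0.9396)
  (0,1): δ = 133.16°  ·
  (0,2): δ = 33.46°  ✓
  (0,3): δ = 30.98°  ✓
  (0,4): δ = 65.17°  ✓
  (0,5): δ = 127.91°  ·
  (1,2): δ = 80.30°  ·
  (1,3): δ = 15.85°  ✓
  (1,4): δ = 18.34°  ✓
  (1,5): δ = 81.08°  ·
  (2,3): δ = 115.55°  ·
  (2,4): δ = 81.36°  ·
  (2,5): δ = 18.62°  ✓
  (3,4): δ = 145.81°  ·
  (3,5): δ = 83.07°  ·
  (4,5): δ = 117.26°  ·
antipodal pairs: 6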